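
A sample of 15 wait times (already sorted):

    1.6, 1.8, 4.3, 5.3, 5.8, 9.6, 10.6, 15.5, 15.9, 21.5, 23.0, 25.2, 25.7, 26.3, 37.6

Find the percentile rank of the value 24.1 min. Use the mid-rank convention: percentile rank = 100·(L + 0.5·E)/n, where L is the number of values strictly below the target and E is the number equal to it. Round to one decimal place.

73.3

Count below 24.1: L = 11; count equal: E = 0; n = 15.
Percentile rank = 100·(11 + 0.5·0)/15 = 100·11/15 = 73.33.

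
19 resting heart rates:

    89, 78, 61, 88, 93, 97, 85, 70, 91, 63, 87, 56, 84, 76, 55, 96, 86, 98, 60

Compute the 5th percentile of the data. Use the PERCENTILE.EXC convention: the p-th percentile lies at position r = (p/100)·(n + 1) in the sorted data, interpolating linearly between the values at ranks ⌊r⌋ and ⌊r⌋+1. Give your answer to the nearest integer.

55

Sorted: 55, 56, 60, 61, 63, 70, 76, 78, 84, 85, 86, 87, 88, 89, 91, 93, 96, 97, 98.
n = 19.
r = (5/100)·(19 + 1) = 1.
r is an integer, so P5 is the value at rank 1: 55.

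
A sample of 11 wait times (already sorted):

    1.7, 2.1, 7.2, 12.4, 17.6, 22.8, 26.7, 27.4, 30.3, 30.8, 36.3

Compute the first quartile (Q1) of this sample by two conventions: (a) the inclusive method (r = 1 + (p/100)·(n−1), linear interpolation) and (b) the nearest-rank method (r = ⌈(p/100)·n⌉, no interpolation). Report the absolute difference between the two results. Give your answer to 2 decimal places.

n = 11.
(a) r = 3.5; between ranks 3 (7.2) and 4 (12.4): 9.8.
(b) the nearest-rank method: rank 3 → 7.2.
|9.8 − 7.2| = 2.6.

2.60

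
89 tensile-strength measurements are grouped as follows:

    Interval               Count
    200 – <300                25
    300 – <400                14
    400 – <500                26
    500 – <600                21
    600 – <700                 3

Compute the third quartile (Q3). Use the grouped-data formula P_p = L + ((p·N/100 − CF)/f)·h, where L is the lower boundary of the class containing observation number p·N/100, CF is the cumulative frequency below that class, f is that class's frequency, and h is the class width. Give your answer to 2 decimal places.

N = 89; target position k = 75/100 · 89 = 66.75.
Cumulative frequencies: 25, 39, 65, 86, 89.
Observation 66.75 falls in the class 500 – <600.
L = 500, CF = 65, f = 21, h = 100.
P75 = 500 + ((66.75 − 65)/21)·100 = 500 + 8.33333 = 508.333.

508.33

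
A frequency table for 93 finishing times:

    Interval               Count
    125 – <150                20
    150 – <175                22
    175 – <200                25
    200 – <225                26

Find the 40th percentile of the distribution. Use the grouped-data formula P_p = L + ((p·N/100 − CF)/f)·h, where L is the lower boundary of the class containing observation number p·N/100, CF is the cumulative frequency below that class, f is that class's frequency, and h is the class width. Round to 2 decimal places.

169.55

N = 93; target position k = 40/100 · 93 = 37.2.
Cumulative frequencies: 20, 42, 67, 93.
Observation 37.2 falls in the class 150 – <175.
L = 150, CF = 20, f = 22, h = 25.
P40 = 150 + ((37.2 − 20)/22)·25 = 150 + 19.5455 = 169.545.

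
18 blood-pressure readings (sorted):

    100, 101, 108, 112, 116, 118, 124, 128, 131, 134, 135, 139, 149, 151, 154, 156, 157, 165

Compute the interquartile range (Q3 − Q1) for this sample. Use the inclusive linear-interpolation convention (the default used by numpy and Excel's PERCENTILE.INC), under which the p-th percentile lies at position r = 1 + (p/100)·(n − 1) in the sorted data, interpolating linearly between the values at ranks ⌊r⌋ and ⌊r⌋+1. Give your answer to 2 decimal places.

34.00

n = 18.
P25: r = 5.25; ranks 5–6 are 116, 118; interpolating gives 116.5.
P75: r = 13.75; ranks 13–14 are 149, 151; interpolating gives 150.5.
Difference: 150.5 − 116.5 = 34.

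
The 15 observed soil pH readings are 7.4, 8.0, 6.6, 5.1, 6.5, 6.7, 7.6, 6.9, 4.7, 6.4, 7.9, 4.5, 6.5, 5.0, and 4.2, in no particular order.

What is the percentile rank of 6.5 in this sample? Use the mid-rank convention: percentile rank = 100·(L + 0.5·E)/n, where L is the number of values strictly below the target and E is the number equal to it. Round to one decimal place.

46.7

Sorted: 4.2, 4.5, 4.7, 5.0, 5.1, 6.4, 6.5, 6.5, 6.6, 6.7, 6.9, 7.4, 7.6, 7.9, 8.0.
Count below 6.5: L = 6; count equal: E = 2; n = 15.
Percentile rank = 100·(6 + 0.5·2)/15 = 100·7/15 = 46.67.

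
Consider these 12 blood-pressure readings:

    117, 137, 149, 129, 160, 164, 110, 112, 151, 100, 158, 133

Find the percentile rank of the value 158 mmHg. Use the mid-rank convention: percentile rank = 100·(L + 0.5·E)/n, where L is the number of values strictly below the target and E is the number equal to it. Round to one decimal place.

79.2

Sorted: 100, 110, 112, 117, 129, 133, 137, 149, 151, 158, 160, 164.
Count below 158: L = 9; count equal: E = 1; n = 12.
Percentile rank = 100·(9 + 0.5·1)/12 = 100·9.5/12 = 79.17.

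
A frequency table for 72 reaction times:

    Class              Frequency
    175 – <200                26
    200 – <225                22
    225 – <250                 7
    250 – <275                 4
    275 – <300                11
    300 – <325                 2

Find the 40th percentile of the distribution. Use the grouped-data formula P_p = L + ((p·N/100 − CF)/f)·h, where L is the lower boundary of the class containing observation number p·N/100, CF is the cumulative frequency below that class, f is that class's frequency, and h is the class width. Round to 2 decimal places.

N = 72; target position k = 40/100 · 72 = 28.8.
Cumulative frequencies: 26, 48, 55, 59, 70, 72.
Observation 28.8 falls in the class 200 – <225.
L = 200, CF = 26, f = 22, h = 25.
P40 = 200 + ((28.8 − 26)/22)·25 = 200 + 3.18182 = 203.182.

203.18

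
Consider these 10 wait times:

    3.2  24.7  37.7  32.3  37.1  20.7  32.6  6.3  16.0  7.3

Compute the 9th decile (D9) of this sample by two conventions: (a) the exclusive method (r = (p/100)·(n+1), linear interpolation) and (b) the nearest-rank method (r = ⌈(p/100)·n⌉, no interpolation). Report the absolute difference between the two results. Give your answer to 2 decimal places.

0.54

Sorted: 3.2, 6.3, 7.3, 16.0, 20.7, 24.7, 32.3, 32.6, 37.1, 37.7.
n = 10.
(a) r = 9.9; between ranks 9 (37.1) and 10 (37.7): 37.64.
(b) the nearest-rank method: rank 9 → 37.1.
|37.64 − 37.1| = 0.54.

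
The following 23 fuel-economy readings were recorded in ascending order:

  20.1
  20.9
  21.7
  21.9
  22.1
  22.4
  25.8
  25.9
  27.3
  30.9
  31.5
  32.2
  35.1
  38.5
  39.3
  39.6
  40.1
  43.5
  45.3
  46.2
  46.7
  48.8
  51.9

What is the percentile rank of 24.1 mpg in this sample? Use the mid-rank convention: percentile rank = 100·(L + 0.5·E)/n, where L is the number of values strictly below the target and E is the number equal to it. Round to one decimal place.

Count below 24.1: L = 6; count equal: E = 0; n = 23.
Percentile rank = 100·(6 + 0.5·0)/23 = 100·6/23 = 26.09.

26.1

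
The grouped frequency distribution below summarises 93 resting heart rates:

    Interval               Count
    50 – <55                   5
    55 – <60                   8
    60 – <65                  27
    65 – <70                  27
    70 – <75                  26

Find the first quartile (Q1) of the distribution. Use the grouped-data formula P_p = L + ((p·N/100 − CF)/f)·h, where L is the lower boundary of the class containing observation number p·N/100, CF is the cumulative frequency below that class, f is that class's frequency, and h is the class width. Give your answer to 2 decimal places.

61.90

N = 93; target position k = 25/100 · 93 = 23.25.
Cumulative frequencies: 5, 13, 40, 67, 93.
Observation 23.25 falls in the class 60 – <65.
L = 60, CF = 13, f = 27, h = 5.
P25 = 60 + ((23.25 − 13)/27)·5 = 60 + 1.89815 = 61.8981.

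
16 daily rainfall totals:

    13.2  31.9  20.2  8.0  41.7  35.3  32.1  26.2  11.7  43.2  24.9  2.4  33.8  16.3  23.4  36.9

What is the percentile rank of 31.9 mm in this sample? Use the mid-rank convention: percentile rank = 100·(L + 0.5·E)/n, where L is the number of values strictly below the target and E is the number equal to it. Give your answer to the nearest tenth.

59.4

Sorted: 2.4, 8.0, 11.7, 13.2, 16.3, 20.2, 23.4, 24.9, 26.2, 31.9, 32.1, 33.8, 35.3, 36.9, 41.7, 43.2.
Count below 31.9: L = 9; count equal: E = 1; n = 16.
Percentile rank = 100·(9 + 0.5·1)/16 = 100·9.5/16 = 59.38.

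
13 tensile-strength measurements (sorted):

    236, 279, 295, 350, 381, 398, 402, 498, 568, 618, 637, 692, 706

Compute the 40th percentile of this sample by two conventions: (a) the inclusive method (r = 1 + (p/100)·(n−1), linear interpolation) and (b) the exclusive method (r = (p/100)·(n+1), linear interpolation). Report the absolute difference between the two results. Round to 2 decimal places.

n = 13.
(a) r = 5.8; between ranks 5 (381) and 6 (398): 394.6.
(b) r = 5.6; between ranks 5 (381) and 6 (398): 391.2.
|394.6 − 391.2| = 3.4.

3.40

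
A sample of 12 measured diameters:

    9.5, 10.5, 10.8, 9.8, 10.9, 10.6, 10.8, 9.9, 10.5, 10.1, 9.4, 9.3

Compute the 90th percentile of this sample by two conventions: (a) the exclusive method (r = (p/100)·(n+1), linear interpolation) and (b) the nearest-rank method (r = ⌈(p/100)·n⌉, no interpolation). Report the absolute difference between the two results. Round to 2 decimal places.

Sorted: 9.3, 9.4, 9.5, 9.8, 9.9, 10.1, 10.5, 10.5, 10.6, 10.8, 10.8, 10.9.
n = 12.
(a) r = 11.7; between ranks 11 (10.8) and 12 (10.9): 10.87.
(b) the nearest-rank method: rank 11 → 10.8.
|10.87 − 10.8| = 0.07.

0.07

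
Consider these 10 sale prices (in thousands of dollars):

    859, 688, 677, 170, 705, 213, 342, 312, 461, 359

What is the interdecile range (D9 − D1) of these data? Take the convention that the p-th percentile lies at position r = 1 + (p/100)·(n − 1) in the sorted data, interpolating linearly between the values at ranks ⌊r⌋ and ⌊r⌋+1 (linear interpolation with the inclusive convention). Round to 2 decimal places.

511.70

Sorted: 170, 213, 312, 342, 359, 461, 677, 688, 705, 859.
n = 10.
P10: r = 1.9; ranks 1–2 are 170, 213; interpolating gives 208.7.
P90: r = 9.1; ranks 9–10 are 705, 859; interpolating gives 720.4.
Difference: 720.4 − 208.7 = 511.7.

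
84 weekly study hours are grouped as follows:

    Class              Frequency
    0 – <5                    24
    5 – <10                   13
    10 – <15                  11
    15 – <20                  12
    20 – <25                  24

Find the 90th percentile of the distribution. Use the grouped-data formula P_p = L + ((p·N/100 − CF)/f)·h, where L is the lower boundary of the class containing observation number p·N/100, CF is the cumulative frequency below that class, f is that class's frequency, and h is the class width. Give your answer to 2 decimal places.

N = 84; target position k = 90/100 · 84 = 75.6.
Cumulative frequencies: 24, 37, 48, 60, 84.
Observation 75.6 falls in the class 20 – <25.
L = 20, CF = 60, f = 24, h = 5.
P90 = 20 + ((75.6 − 60)/24)·5 = 20 + 3.25 = 23.25.

23.25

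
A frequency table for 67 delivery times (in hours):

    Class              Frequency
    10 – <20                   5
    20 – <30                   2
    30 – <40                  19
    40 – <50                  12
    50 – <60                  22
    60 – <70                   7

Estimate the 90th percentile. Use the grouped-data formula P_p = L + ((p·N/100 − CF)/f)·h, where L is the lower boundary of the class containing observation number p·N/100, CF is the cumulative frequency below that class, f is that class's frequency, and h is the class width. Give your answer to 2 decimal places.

60.43

N = 67; target position k = 90/100 · 67 = 60.3.
Cumulative frequencies: 5, 7, 26, 38, 60, 67.
Observation 60.3 falls in the class 60 – <70.
L = 60, CF = 60, f = 7, h = 10.
P90 = 60 + ((60.3 − 60)/7)·10 = 60 + 0.428571 = 60.4286.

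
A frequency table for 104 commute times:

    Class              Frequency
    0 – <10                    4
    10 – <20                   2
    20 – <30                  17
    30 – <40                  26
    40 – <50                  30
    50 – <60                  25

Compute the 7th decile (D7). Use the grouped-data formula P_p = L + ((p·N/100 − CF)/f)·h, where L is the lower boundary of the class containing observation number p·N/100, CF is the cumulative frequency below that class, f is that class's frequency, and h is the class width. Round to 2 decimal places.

47.93

N = 104; target position k = 70/100 · 104 = 72.8.
Cumulative frequencies: 4, 6, 23, 49, 79, 104.
Observation 72.8 falls in the class 40 – <50.
L = 40, CF = 49, f = 30, h = 10.
P70 = 40 + ((72.8 − 49)/30)·10 = 40 + 7.93333 = 47.9333.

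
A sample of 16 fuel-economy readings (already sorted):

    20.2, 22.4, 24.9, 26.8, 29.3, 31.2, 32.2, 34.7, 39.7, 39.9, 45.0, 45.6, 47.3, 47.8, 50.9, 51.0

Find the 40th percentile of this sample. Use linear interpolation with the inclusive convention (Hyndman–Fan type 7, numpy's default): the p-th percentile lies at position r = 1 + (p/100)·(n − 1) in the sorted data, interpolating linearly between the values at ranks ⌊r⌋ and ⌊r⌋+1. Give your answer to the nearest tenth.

32.2

n = 16.
r = 1 + (40/100)·(16 − 1) = 1 + 6 = 7.
r is an integer, so P40 is the value at rank 7: 32.2.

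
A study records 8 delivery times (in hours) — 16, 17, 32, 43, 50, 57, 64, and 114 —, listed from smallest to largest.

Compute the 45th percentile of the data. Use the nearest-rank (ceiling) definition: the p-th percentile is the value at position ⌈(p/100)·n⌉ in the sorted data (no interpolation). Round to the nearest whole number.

n = 8.
Position = ⌈45/100 · 8⌉ = ⌈3.6⌉ = 4.
The value at rank 4 is 43.

43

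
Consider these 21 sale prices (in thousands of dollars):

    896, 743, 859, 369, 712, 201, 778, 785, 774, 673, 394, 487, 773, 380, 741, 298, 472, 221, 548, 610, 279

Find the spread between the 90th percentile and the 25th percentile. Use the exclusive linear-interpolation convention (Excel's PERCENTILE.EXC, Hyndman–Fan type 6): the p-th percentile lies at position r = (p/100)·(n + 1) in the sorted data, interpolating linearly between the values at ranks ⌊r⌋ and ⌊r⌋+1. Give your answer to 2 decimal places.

Sorted: 201, 221, 279, 298, 369, 380, 394, 472, 487, 548, 610, 673, 712, 741, 743, 773, 774, 778, 785, 859, 896.
n = 21.
P25: r = 5.5; ranks 5–6 are 369, 380; interpolating gives 374.5.
P90: r = 19.8; ranks 19–20 are 785, 859; interpolating gives 844.2.
Difference: 844.2 − 374.5 = 469.7.

469.70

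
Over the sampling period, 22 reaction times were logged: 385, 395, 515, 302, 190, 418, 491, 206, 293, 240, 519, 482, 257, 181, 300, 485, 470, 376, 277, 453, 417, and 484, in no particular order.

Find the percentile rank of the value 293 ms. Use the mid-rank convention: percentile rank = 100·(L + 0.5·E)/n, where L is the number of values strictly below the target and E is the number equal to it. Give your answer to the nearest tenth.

29.5

Sorted: 181, 190, 206, 240, 257, 277, 293, 300, 302, 376, 385, 395, 417, 418, 453, 470, 482, 484, 485, 491, 515, 519.
Count below 293: L = 6; count equal: E = 1; n = 22.
Percentile rank = 100·(6 + 0.5·1)/22 = 100·6.5/22 = 29.55.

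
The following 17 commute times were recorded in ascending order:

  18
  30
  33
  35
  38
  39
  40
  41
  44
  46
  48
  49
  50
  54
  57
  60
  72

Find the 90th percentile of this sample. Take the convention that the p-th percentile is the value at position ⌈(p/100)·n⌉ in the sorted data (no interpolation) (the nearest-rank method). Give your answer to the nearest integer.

n = 17.
Position = ⌈90/100 · 17⌉ = ⌈15.3⌉ = 16.
The value at rank 16 is 60.

60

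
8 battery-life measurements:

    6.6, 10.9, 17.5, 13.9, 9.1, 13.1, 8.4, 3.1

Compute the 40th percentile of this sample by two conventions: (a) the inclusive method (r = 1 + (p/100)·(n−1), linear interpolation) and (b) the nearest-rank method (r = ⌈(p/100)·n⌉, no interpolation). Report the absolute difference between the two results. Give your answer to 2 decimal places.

0.14

Sorted: 3.1, 6.6, 8.4, 9.1, 10.9, 13.1, 13.9, 17.5.
n = 8.
(a) r = 3.8; between ranks 3 (8.4) and 4 (9.1): 8.96.
(b) the nearest-rank method: rank 4 → 9.1.
|8.96 − 9.1| = 0.14.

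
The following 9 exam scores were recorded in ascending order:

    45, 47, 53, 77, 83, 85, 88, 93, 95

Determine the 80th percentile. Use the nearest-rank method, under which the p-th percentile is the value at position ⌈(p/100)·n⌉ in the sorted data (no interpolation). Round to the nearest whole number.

93

n = 9.
Position = ⌈80/100 · 9⌉ = ⌈7.2⌉ = 8.
The value at rank 8 is 93.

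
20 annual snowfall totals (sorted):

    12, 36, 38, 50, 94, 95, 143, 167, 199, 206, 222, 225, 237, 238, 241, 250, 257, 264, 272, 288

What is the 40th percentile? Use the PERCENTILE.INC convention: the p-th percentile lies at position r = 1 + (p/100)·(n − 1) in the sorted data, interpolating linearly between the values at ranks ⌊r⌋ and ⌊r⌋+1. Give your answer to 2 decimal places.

186.20

n = 20.
r = 1 + (40/100)·(20 − 1) = 1 + 7.6 = 8.6.
Rank 8 is 167 and rank 9 is 199.
Interpolate: 167 + 0.6·(199 − 167) = 167 + 0.6·32 = 186.2.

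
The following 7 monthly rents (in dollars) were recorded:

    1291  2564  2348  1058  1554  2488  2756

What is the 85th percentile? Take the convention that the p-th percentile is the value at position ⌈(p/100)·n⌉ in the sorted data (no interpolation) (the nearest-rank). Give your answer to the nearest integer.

2564

Sorted: 1058, 1291, 1554, 2348, 2488, 2564, 2756.
n = 7.
Position = ⌈85/100 · 7⌉ = ⌈5.95⌉ = 6.
The value at rank 6 is 2564.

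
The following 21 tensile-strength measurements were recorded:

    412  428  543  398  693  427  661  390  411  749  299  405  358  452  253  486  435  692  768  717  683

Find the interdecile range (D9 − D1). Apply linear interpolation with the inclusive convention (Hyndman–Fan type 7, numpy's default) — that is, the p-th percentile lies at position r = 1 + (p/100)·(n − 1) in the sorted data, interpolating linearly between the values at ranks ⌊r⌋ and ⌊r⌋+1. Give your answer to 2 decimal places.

359.00

Sorted: 253, 299, 358, 390, 398, 405, 411, 412, 427, 428, 435, 452, 486, 543, 661, 683, 692, 693, 717, 749, 768.
n = 21.
P10: r = 3 (integer) → 358.
P90: r = 19 (integer) → 717.
Difference: 717 − 358 = 359.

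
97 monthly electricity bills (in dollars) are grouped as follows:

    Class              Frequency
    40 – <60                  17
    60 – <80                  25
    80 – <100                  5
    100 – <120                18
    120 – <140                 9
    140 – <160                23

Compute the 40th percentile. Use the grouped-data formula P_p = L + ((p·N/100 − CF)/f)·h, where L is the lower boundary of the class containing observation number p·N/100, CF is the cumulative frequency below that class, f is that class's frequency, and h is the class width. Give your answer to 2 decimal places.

77.44

N = 97; target position k = 40/100 · 97 = 38.8.
Cumulative frequencies: 17, 42, 47, 65, 74, 97.
Observation 38.8 falls in the class 60 – <80.
L = 60, CF = 17, f = 25, h = 20.
P40 = 60 + ((38.8 − 17)/25)·20 = 60 + 17.44 = 77.44.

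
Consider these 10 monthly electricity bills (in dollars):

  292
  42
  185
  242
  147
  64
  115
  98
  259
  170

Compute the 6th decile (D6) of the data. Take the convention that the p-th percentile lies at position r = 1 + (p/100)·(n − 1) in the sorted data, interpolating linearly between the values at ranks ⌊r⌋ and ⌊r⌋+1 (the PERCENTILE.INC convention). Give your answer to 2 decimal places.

Sorted: 42, 64, 98, 115, 147, 170, 185, 242, 259, 292.
n = 10.
r = 1 + (60/100)·(10 − 1) = 1 + 5.4 = 6.4.
Rank 6 is 170 and rank 7 is 185.
Interpolate: 170 + 0.4·(185 − 170) = 170 + 0.4·15 = 176.

176.00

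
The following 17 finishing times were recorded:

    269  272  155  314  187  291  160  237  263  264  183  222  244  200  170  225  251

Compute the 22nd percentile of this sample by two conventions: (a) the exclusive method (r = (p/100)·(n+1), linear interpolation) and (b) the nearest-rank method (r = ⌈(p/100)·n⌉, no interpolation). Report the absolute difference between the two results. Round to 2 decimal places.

Sorted: 155, 160, 170, 183, 187, 200, 222, 225, 237, 244, 251, 263, 264, 269, 272, 291, 314.
n = 17.
(a) r = 3.96; between ranks 3 (170) and 4 (183): 182.48.
(b) the nearest-rank method: rank 4 → 183.
|182.48 − 183| = 0.52.

0.52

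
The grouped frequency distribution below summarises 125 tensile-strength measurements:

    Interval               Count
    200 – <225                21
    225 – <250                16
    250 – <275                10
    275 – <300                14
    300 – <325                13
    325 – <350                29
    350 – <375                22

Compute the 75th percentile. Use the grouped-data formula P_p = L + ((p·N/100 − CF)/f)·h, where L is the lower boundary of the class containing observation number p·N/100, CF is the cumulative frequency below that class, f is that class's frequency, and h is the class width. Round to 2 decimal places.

N = 125; target position k = 75/100 · 125 = 93.75.
Cumulative frequencies: 21, 37, 47, 61, 74, 103, 125.
Observation 93.75 falls in the class 325 – <350.
L = 325, CF = 74, f = 29, h = 25.
P75 = 325 + ((93.75 − 74)/29)·25 = 325 + 17.0259 = 342.026.

342.03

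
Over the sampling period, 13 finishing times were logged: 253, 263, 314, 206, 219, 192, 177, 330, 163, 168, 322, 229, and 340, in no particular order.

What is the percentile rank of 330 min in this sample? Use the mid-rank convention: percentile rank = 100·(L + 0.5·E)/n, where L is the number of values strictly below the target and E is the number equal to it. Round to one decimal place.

Sorted: 163, 168, 177, 192, 206, 219, 229, 253, 263, 314, 322, 330, 340.
Count below 330: L = 11; count equal: E = 1; n = 13.
Percentile rank = 100·(11 + 0.5·1)/13 = 100·11.5/13 = 88.46.

88.5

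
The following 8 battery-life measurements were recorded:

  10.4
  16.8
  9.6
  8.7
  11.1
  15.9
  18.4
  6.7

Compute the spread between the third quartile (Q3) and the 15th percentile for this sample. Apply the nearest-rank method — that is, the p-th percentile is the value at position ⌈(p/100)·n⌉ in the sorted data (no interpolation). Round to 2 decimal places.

Sorted: 6.7, 8.7, 9.6, 10.4, 11.1, 15.9, 16.8, 18.4.
n = 8.
P15: rank ⌈15/100·8⌉ = 2 → 8.7.
P75: rank ⌈75/100·8⌉ = 6 → 15.9.
Difference: 15.9 − 8.7 = 7.2.

7.20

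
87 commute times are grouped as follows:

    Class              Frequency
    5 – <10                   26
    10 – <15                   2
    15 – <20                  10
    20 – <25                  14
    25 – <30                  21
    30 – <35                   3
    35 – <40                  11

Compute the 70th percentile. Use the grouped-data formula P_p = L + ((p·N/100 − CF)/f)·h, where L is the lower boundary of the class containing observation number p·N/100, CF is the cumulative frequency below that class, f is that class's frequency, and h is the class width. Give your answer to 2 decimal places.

N = 87; target position k = 70/100 · 87 = 60.9.
Cumulative frequencies: 26, 28, 38, 52, 73, 76, 87.
Observation 60.9 falls in the class 25 – <30.
L = 25, CF = 52, f = 21, h = 5.
P70 = 25 + ((60.9 − 52)/21)·5 = 25 + 2.11905 = 27.119.

27.12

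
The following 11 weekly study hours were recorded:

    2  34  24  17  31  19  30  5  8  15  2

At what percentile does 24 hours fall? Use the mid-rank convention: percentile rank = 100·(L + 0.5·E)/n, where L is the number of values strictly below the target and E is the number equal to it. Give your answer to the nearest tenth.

Sorted: 2, 2, 5, 8, 15, 17, 19, 24, 30, 31, 34.
Count below 24: L = 7; count equal: E = 1; n = 11.
Percentile rank = 100·(7 + 0.5·1)/11 = 100·7.5/11 = 68.18.

68.2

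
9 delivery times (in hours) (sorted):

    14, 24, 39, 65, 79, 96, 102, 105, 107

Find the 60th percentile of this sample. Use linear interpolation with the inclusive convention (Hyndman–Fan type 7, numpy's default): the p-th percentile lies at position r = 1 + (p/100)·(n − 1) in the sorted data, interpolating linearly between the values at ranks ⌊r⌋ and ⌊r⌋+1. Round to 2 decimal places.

92.60

n = 9.
r = 1 + (60/100)·(9 − 1) = 1 + 4.8 = 5.8.
Rank 5 is 79 and rank 6 is 96.
Interpolate: 79 + 0.8·(96 − 79) = 79 + 0.8·17 = 92.6.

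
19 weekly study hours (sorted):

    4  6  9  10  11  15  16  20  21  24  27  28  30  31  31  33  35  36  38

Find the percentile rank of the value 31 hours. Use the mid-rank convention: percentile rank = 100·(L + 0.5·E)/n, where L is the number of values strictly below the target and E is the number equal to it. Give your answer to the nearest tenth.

73.7

Count below 31: L = 13; count equal: E = 2; n = 19.
Percentile rank = 100·(13 + 0.5·2)/19 = 100·14/19 = 73.68.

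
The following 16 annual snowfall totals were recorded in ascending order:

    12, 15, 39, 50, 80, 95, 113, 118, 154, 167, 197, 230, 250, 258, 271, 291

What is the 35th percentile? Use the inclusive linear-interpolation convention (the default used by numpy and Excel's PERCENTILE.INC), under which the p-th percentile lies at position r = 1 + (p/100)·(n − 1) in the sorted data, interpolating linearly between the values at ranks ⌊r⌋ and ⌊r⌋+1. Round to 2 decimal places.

99.50

n = 16.
r = 1 + (35/100)·(16 − 1) = 1 + 5.25 = 6.25.
Rank 6 is 95 and rank 7 is 113.
Interpolate: 95 + 0.25·(113 − 95) = 95 + 0.25·18 = 99.5.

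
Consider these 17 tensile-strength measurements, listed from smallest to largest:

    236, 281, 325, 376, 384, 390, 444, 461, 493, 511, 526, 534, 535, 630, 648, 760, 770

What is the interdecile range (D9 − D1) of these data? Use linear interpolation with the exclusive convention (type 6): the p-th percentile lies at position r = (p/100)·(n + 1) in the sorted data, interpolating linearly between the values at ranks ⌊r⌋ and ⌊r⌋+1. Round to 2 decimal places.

n = 17.
P10: r = 1.8; ranks 1–2 are 236, 281; interpolating gives 272.
P90: r = 16.2; ranks 16–17 are 760, 770; interpolating gives 762.
Difference: 762 − 272 = 490.

490.00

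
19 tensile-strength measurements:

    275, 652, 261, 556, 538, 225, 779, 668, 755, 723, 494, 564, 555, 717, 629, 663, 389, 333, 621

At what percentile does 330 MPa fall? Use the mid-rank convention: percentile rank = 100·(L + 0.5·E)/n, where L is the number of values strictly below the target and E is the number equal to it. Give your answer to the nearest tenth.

Sorted: 225, 261, 275, 333, 389, 494, 538, 555, 556, 564, 621, 629, 652, 663, 668, 717, 723, 755, 779.
Count below 330: L = 3; count equal: E = 0; n = 19.
Percentile rank = 100·(3 + 0.5·0)/19 = 100·3/19 = 15.79.

15.8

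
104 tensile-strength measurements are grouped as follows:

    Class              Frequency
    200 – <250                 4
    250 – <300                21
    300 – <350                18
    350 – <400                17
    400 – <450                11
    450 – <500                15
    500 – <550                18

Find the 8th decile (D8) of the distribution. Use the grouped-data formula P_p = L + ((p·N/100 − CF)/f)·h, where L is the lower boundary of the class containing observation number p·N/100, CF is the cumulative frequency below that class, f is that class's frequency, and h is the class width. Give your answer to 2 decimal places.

N = 104; target position k = 80/100 · 104 = 83.2.
Cumulative frequencies: 4, 25, 43, 60, 71, 86, 104.
Observation 83.2 falls in the class 450 – <500.
L = 450, CF = 71, f = 15, h = 50.
P80 = 450 + ((83.2 − 71)/15)·50 = 450 + 40.6667 = 490.667.

490.67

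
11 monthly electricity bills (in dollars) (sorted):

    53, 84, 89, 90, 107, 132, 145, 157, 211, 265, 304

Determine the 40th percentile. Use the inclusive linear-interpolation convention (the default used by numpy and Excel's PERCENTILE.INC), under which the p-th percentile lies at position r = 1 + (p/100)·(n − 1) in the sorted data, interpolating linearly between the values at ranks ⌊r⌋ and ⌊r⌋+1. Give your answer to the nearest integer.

n = 11.
r = 1 + (40/100)·(11 − 1) = 1 + 4 = 5.
r is an integer, so P40 is the value at rank 5: 107.

107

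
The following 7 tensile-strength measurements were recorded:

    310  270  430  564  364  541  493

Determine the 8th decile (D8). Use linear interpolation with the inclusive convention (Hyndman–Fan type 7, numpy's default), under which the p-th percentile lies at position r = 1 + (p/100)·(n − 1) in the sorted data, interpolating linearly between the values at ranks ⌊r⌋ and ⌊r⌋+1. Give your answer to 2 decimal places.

Sorted: 270, 310, 364, 430, 493, 541, 564.
n = 7.
r = 1 + (80/100)·(7 − 1) = 1 + 4.8 = 5.8.
Rank 5 is 493 and rank 6 is 541.
Interpolate: 493 + 0.8·(541 − 493) = 493 + 0.8·48 = 531.4.

531.40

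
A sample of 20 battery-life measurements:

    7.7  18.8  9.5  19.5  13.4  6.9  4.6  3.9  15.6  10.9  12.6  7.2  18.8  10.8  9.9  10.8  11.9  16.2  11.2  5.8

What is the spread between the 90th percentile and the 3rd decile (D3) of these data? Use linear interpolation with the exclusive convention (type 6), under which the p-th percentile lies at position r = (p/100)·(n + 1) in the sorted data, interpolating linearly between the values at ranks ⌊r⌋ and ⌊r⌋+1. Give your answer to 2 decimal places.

Sorted: 3.9, 4.6, 5.8, 6.9, 7.2, 7.7, 9.5, 9.9, 10.8, 10.8, 10.9, 11.2, 11.9, 12.6, 13.4, 15.6, 16.2, 18.8, 18.8, 19.5.
n = 20.
P30: r = 6.3; ranks 6–7 are 7.7, 9.5; interpolating gives 8.24.
P90: r = 18.9; ranks 18–19 are 18.8, 18.8; interpolating gives 18.8.
Difference: 18.8 − 8.24 = 10.56.

10.56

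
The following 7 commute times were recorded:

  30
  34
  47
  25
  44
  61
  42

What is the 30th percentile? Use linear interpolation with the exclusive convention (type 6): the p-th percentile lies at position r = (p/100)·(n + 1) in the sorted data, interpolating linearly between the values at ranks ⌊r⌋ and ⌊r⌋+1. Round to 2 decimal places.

31.60

Sorted: 25, 30, 34, 42, 44, 47, 61.
n = 7.
r = (30/100)·(7 + 1) = 2.4.
Rank 2 is 30 and rank 3 is 34.
Interpolate: 30 + 0.4·(34 − 30) = 30 + 0.4·4 = 31.6.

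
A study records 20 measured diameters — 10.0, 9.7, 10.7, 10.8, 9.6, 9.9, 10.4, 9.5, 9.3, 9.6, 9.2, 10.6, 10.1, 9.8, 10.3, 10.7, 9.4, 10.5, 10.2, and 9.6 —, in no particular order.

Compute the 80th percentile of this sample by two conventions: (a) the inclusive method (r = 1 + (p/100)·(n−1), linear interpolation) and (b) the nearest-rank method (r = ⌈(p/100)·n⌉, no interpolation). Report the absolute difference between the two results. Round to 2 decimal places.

Sorted: 9.2, 9.3, 9.4, 9.5, 9.6, 9.6, 9.6, 9.7, 9.8, 9.9, 10.0, 10.1, 10.2, 10.3, 10.4, 10.5, 10.6, 10.7, 10.7, 10.8.
n = 20.
(a) r = 16.2; between ranks 16 (10.5) and 17 (10.6): 10.52.
(b) the nearest-rank method: rank 16 → 10.5.
|10.52 − 10.5| = 0.02.

0.02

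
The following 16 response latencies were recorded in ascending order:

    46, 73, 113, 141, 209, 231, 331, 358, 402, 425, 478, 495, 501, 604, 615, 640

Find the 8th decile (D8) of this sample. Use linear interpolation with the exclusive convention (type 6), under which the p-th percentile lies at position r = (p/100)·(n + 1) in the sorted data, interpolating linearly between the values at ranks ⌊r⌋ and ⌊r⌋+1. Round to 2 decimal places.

n = 16.
r = (80/100)·(16 + 1) = 13.6.
Rank 13 is 501 and rank 14 is 604.
Interpolate: 501 + 0.6·(604 − 501) = 501 + 0.6·103 = 562.8.

562.80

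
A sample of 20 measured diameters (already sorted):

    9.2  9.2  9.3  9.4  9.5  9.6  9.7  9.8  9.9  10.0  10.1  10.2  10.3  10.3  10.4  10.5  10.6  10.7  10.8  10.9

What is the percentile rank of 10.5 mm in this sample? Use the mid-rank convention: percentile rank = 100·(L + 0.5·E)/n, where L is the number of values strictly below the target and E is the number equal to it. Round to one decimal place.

77.5

Count below 10.5: L = 15; count equal: E = 1; n = 20.
Percentile rank = 100·(15 + 0.5·1)/20 = 100·15.5/20 = 77.5.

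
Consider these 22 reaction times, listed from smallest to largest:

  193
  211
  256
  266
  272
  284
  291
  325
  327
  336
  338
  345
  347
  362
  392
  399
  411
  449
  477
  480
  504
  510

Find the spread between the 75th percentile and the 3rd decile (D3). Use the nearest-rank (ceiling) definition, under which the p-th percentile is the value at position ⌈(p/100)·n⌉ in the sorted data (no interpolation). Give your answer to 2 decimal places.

n = 22.
P30: rank ⌈30/100·22⌉ = 7 → 291.
P75: rank ⌈75/100·22⌉ = 17 → 411.
Difference: 411 − 291 = 120.

120.00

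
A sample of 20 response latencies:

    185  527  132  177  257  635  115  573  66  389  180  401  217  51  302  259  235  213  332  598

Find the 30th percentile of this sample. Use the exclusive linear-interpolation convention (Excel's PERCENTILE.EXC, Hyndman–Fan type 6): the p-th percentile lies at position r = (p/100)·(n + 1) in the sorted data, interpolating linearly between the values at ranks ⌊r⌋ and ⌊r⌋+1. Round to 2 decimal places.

181.50

Sorted: 51, 66, 115, 132, 177, 180, 185, 213, 217, 235, 257, 259, 302, 332, 389, 401, 527, 573, 598, 635.
n = 20.
r = (30/100)·(20 + 1) = 6.3.
Rank 6 is 180 and rank 7 is 185.
Interpolate: 180 + 0.3·(185 − 180) = 180 + 0.3·5 = 181.5.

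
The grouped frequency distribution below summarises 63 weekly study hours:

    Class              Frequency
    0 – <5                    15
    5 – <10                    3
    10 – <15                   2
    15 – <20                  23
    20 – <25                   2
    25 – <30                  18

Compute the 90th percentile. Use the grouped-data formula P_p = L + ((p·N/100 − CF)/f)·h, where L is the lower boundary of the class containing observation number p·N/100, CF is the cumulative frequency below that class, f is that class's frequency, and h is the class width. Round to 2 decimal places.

N = 63; target position k = 90/100 · 63 = 56.7.
Cumulative frequencies: 15, 18, 20, 43, 45, 63.
Observation 56.7 falls in the class 25 – <30.
L = 25, CF = 45, f = 18, h = 5.
P90 = 25 + ((56.7 − 45)/18)·5 = 25 + 3.25 = 28.25.

28.25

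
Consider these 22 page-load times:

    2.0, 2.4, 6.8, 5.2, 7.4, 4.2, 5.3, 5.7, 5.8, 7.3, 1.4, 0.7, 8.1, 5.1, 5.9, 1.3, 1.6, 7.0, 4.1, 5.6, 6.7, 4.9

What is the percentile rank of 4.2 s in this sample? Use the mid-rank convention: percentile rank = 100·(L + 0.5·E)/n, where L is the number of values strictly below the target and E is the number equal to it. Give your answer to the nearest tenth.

Sorted: 0.7, 1.3, 1.4, 1.6, 2.0, 2.4, 4.1, 4.2, 4.9, 5.1, 5.2, 5.3, 5.6, 5.7, 5.8, 5.9, 6.7, 6.8, 7.0, 7.3, 7.4, 8.1.
Count below 4.2: L = 7; count equal: E = 1; n = 22.
Percentile rank = 100·(7 + 0.5·1)/22 = 100·7.5/22 = 34.09.

34.1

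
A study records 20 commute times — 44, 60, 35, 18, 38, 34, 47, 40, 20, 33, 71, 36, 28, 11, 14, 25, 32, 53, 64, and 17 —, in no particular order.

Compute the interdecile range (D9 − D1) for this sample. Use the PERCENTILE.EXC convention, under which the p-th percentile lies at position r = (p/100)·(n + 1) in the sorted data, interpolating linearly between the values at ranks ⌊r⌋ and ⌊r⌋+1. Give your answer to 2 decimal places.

Sorted: 11, 14, 17, 18, 20, 25, 28, 32, 33, 34, 35, 36, 38, 40, 44, 47, 53, 60, 64, 71.
n = 20.
P10: r = 2.1; ranks 2–3 are 14, 17; interpolating gives 14.3.
P90: r = 18.9; ranks 18–19 are 60, 64; interpolating gives 63.6.
Difference: 63.6 − 14.3 = 49.3.

49.30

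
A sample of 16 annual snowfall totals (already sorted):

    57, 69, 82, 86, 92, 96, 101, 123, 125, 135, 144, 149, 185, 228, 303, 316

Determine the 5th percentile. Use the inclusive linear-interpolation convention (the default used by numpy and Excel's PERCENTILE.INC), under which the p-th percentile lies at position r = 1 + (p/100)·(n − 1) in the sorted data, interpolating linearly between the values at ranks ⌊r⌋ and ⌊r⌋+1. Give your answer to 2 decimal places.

66.00

n = 16.
r = 1 + (5/100)·(16 − 1) = 1 + 0.75 = 1.75.
Rank 1 is 57 and rank 2 is 69.
Interpolate: 57 + 0.75·(69 − 57) = 57 + 0.75·12 = 66.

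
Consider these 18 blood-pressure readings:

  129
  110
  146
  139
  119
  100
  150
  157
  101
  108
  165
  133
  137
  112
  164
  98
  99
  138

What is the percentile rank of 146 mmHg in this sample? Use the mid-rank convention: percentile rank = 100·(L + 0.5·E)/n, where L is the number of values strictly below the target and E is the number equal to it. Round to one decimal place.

Sorted: 98, 99, 100, 101, 108, 110, 112, 119, 129, 133, 137, 138, 139, 146, 150, 157, 164, 165.
Count below 146: L = 13; count equal: E = 1; n = 18.
Percentile rank = 100·(13 + 0.5·1)/18 = 100·13.5/18 = 75.

75.0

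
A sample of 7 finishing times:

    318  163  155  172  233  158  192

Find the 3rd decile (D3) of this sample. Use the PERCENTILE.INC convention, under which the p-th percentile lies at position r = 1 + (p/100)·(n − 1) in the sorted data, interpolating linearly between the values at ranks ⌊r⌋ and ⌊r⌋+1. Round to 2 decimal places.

162.00

Sorted: 155, 158, 163, 172, 192, 233, 318.
n = 7.
r = 1 + (30/100)·(7 − 1) = 1 + 1.8 = 2.8.
Rank 2 is 158 and rank 3 is 163.
Interpolate: 158 + 0.8·(163 − 158) = 158 + 0.8·5 = 162.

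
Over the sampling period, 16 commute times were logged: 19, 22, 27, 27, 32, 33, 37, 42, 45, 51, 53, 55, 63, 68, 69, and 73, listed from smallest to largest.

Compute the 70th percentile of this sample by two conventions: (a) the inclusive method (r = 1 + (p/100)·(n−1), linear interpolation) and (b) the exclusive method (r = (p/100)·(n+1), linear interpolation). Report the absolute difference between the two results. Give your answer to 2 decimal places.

n = 16.
(a) r = 11.5; between ranks 11 (53) and 12 (55): 54.
(b) r = 11.9; between ranks 11 (53) and 12 (55): 54.8.
|54 − 54.8| = 0.8.

0.80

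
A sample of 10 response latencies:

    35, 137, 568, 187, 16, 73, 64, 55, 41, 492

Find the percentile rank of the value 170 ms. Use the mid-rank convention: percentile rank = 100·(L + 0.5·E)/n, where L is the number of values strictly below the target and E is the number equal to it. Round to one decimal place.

Sorted: 16, 35, 41, 55, 64, 73, 137, 187, 492, 568.
Count below 170: L = 7; count equal: E = 0; n = 10.
Percentile rank = 100·(7 + 0.5·0)/10 = 100·7/10 = 70.

70.0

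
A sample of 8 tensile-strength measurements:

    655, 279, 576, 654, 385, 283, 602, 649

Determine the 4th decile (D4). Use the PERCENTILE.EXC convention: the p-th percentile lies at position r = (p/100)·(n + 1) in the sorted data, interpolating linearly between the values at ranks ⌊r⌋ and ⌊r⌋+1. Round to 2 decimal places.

Sorted: 279, 283, 385, 576, 602, 649, 654, 655.
n = 8.
r = (40/100)·(8 + 1) = 3.6.
Rank 3 is 385 and rank 4 is 576.
Interpolate: 385 + 0.6·(576 − 385) = 385 + 0.6·191 = 499.6.

499.60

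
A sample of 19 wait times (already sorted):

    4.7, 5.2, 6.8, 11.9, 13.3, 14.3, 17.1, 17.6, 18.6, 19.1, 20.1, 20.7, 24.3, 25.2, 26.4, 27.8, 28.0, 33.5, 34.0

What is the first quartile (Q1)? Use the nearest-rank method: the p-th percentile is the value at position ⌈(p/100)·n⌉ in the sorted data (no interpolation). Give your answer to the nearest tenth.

n = 19.
Position = ⌈25/100 · 19⌉ = ⌈4.75⌉ = 5.
The value at rank 5 is 13.3.

13.3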